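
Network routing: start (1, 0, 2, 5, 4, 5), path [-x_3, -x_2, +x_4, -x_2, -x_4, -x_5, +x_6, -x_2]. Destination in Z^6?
(1, -3, 1, 5, 3, 6)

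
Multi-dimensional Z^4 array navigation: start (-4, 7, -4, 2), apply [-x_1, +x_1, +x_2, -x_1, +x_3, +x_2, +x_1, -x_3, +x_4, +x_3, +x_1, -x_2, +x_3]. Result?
(-3, 8, -2, 3)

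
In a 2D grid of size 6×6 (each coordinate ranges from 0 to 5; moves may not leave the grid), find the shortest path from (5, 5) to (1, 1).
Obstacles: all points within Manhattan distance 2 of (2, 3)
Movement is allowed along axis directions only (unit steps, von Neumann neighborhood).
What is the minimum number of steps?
10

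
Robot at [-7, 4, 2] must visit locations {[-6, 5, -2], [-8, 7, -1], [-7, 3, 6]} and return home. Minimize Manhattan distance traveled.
28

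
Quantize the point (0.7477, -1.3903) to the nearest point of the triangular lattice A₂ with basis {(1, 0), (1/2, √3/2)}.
(1, -1.732)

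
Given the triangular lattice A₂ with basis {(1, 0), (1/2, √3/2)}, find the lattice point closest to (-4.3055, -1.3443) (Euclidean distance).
(-4, -1.732)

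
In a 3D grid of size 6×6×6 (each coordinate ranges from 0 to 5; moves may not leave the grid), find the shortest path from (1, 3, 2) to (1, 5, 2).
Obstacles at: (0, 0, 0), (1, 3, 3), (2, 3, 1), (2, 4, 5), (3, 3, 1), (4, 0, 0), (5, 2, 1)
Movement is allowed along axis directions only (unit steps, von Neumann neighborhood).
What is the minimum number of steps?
2
(one shortest path: (1, 3, 2) → (1, 4, 2) → (1, 5, 2))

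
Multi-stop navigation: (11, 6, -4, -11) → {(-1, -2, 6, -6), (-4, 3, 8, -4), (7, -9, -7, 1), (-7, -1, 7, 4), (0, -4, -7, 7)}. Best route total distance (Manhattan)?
107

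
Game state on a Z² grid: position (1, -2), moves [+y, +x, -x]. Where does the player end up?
(1, -1)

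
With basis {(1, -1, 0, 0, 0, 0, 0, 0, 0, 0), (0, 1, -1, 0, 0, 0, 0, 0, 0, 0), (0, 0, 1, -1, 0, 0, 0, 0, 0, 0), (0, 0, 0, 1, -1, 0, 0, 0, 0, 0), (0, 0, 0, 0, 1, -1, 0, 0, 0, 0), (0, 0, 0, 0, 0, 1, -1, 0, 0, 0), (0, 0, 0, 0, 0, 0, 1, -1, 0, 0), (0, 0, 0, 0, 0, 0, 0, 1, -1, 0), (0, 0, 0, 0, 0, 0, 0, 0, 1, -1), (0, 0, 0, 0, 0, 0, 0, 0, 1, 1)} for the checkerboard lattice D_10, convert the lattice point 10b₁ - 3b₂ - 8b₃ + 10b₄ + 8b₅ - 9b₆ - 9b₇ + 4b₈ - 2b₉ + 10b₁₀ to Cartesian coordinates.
(10, -13, -5, 18, -2, -17, 0, 13, 4, 12)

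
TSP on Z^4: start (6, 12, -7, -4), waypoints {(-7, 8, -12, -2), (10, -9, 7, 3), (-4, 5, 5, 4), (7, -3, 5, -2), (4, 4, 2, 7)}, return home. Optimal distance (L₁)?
142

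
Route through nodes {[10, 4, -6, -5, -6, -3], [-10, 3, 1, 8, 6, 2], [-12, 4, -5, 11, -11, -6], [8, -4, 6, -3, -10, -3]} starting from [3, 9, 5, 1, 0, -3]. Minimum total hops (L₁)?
145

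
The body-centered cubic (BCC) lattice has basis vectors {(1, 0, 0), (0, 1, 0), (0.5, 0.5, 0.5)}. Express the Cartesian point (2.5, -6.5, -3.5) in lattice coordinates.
6b₁ - 3b₂ - 7b₃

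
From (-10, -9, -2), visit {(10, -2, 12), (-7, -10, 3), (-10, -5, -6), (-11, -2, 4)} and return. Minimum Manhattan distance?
94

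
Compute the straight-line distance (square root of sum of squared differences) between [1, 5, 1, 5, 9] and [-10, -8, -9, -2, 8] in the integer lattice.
20.9762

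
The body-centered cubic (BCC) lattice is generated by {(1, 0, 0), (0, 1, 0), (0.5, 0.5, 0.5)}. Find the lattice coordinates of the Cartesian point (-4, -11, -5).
b₁ - 6b₂ - 10b₃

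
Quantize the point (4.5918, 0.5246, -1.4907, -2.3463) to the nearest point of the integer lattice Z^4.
(5, 1, -1, -2)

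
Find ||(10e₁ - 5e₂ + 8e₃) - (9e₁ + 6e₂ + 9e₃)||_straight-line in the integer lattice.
11.0905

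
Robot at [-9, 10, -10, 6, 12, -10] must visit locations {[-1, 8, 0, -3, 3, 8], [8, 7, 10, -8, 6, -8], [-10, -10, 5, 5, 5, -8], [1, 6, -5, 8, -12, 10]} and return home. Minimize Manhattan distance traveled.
246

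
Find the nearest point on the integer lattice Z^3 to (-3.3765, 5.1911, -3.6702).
(-3, 5, -4)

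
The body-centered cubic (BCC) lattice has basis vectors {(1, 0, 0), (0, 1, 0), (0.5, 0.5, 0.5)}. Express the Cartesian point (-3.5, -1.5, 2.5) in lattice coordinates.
-6b₁ - 4b₂ + 5b₃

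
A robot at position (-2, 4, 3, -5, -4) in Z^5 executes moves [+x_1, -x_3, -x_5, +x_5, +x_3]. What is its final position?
(-1, 4, 3, -5, -4)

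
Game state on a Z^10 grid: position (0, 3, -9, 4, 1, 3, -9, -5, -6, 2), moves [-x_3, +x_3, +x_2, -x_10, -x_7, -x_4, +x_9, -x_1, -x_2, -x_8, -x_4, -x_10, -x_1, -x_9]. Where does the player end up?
(-2, 3, -9, 2, 1, 3, -10, -6, -6, 0)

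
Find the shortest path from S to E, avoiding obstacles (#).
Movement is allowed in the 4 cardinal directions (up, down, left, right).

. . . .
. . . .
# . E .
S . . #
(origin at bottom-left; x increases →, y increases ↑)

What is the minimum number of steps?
3
(one shortest path: (0, 0) → (1, 0) → (2, 0) → (2, 1))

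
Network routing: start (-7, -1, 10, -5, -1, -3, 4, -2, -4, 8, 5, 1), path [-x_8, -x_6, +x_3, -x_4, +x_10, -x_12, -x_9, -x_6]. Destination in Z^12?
(-7, -1, 11, -6, -1, -5, 4, -3, -5, 9, 5, 0)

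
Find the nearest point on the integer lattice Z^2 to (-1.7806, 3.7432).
(-2, 4)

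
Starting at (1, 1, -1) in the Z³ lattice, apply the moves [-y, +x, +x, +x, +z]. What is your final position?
(4, 0, 0)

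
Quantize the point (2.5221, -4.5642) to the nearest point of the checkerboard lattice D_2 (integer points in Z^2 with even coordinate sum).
(3, -5)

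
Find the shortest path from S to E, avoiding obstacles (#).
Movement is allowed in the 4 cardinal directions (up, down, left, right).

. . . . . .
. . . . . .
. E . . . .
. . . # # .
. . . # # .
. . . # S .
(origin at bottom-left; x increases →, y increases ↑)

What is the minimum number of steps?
8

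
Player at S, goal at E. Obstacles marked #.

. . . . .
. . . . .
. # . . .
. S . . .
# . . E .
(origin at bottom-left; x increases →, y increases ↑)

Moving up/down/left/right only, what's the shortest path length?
3
(one shortest path: (1, 1) → (2, 1) → (3, 1) → (3, 0))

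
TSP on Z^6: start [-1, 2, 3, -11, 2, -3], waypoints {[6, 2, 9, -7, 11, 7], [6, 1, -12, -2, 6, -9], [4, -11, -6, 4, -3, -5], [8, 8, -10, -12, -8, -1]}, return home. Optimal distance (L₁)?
216
(one optimal route: (-1, 2, 3, -11, 2, -3) → (6, 2, 9, -7, 11, 7) → (6, 1, -12, -2, 6, -9) → (4, -11, -6, 4, -3, -5) → (8, 8, -10, -12, -8, -1) → (-1, 2, 3, -11, 2, -3))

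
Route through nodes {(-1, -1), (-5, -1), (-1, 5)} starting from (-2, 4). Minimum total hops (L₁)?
12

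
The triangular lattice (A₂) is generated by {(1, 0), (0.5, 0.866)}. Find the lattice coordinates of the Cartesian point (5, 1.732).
4b₁ + 2b₂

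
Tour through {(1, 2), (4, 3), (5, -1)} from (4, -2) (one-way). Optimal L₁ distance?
11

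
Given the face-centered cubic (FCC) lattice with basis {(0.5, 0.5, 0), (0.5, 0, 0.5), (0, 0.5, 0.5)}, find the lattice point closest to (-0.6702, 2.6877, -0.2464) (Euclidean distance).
(-0.5, 2.5, 0)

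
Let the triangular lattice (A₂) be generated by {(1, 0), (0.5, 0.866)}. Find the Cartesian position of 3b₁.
(3, 0)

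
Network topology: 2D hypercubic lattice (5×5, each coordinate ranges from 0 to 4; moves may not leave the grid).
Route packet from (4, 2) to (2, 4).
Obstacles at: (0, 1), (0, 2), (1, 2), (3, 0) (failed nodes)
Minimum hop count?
4
(one shortest path: (4, 2) → (3, 2) → (2, 2) → (2, 3) → (2, 4))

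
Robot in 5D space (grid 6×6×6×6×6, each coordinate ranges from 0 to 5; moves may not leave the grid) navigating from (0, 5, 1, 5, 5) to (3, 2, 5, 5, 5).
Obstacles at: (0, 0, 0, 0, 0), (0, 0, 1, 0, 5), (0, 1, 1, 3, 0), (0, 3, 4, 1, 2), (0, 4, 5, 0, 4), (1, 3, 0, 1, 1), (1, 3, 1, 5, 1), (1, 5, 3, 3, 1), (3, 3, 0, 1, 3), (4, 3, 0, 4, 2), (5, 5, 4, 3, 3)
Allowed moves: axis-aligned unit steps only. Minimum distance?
10
(one shortest path: (0, 5, 1, 5, 5) → (1, 5, 1, 5, 5) → (2, 5, 1, 5, 5) → (3, 5, 1, 5, 5) → (3, 4, 1, 5, 5) → (3, 3, 1, 5, 5) → (3, 2, 1, 5, 5) → (3, 2, 2, 5, 5) → (3, 2, 3, 5, 5) → (3, 2, 4, 5, 5) → (3, 2, 5, 5, 5))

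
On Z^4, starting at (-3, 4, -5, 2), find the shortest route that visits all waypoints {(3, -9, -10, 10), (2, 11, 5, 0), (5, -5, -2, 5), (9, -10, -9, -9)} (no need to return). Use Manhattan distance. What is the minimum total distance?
101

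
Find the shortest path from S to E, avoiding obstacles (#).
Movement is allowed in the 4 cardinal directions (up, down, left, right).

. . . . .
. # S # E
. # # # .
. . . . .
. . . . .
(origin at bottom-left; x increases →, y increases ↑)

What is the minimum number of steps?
4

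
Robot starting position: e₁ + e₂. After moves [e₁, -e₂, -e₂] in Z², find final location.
(2, -1)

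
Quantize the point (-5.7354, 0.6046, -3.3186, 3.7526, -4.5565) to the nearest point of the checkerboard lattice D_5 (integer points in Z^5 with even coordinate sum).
(-6, 1, -3, 4, -4)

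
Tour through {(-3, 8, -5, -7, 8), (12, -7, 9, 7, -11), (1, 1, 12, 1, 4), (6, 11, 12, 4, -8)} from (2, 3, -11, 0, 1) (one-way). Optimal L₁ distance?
133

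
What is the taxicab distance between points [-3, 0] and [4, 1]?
8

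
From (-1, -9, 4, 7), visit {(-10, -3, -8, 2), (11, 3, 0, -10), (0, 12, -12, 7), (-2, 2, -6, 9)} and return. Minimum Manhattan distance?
168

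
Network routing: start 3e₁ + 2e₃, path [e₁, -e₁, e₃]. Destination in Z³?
(3, 0, 3)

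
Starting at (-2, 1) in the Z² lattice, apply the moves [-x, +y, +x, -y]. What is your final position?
(-2, 1)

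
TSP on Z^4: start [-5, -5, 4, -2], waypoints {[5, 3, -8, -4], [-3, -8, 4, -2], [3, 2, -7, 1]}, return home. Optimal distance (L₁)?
76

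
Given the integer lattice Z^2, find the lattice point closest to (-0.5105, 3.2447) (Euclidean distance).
(-1, 3)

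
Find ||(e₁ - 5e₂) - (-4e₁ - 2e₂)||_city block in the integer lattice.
8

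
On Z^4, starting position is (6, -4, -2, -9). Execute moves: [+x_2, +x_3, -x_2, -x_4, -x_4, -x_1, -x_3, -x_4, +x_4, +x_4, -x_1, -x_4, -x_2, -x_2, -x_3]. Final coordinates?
(4, -6, -3, -11)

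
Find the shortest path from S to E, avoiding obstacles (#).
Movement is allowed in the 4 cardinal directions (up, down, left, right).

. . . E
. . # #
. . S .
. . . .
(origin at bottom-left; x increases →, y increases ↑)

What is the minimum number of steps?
5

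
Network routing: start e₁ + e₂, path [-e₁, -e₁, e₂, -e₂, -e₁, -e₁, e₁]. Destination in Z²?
(-2, 1)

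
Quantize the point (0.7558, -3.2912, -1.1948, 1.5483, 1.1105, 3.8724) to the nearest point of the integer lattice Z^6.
(1, -3, -1, 2, 1, 4)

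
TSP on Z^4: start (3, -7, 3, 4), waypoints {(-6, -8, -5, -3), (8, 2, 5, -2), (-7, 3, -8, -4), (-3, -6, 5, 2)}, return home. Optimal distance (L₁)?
100
(one optimal route: (3, -7, 3, 4) → (8, 2, 5, -2) → (-7, 3, -8, -4) → (-6, -8, -5, -3) → (-3, -6, 5, 2) → (3, -7, 3, 4))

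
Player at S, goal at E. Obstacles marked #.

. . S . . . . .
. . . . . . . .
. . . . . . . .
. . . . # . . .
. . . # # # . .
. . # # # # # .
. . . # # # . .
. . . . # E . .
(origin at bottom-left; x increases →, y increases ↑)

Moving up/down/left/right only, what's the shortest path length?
14
(one shortest path: (2, 7) → (3, 7) → (4, 7) → (5, 7) → (6, 7) → (7, 7) → (7, 6) → (7, 5) → (7, 4) → (7, 3) → (7, 2) → (7, 1) → (6, 1) → (6, 0) → (5, 0))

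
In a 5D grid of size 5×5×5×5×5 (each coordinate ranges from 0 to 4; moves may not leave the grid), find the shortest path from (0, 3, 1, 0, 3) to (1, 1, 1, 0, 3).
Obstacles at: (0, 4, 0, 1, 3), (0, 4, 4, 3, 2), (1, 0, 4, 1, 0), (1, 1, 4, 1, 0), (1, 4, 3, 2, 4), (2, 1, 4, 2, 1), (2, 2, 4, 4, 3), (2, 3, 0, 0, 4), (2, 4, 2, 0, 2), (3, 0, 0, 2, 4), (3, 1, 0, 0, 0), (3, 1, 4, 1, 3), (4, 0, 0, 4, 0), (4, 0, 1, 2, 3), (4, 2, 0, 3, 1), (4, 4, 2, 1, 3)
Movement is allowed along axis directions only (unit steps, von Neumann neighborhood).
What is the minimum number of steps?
3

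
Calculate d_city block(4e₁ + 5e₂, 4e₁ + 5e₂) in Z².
0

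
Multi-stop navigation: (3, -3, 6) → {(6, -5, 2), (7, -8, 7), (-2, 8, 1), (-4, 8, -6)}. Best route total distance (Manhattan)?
50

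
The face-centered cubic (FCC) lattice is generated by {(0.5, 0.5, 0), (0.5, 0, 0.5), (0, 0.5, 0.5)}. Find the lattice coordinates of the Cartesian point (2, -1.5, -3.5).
4b₁ - 7b₃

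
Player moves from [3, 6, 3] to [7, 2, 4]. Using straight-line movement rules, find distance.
5.74456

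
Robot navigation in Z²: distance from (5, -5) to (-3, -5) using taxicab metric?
8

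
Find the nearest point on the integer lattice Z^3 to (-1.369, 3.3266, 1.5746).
(-1, 3, 2)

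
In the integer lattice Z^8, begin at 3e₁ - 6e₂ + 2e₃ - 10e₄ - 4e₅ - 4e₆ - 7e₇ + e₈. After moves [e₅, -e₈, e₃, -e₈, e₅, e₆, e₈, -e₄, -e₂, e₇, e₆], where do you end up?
(3, -7, 3, -11, -2, -2, -6, 0)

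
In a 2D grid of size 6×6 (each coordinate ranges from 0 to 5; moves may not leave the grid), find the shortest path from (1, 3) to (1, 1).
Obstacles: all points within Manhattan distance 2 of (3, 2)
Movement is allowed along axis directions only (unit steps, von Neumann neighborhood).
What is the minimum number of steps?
4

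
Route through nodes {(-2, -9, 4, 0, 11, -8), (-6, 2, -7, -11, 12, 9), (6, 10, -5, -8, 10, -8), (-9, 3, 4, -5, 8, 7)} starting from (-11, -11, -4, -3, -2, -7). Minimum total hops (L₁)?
149
(one optimal route: (-11, -11, -4, -3, -2, -7) → (-2, -9, 4, 0, 11, -8) → (-9, 3, 4, -5, 8, 7) → (-6, 2, -7, -11, 12, 9) → (6, 10, -5, -8, 10, -8))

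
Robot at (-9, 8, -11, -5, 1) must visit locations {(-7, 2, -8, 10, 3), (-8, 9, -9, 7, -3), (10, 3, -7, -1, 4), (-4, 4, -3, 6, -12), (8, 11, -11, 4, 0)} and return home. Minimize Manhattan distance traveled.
158
(one optimal route: (-9, 8, -11, -5, 1) → (-8, 9, -9, 7, -3) → (-4, 4, -3, 6, -12) → (-7, 2, -8, 10, 3) → (10, 3, -7, -1, 4) → (8, 11, -11, 4, 0) → (-9, 8, -11, -5, 1))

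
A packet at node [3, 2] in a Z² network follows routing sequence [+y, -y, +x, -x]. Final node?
(3, 2)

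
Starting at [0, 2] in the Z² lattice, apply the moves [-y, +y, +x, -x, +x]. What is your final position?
(1, 2)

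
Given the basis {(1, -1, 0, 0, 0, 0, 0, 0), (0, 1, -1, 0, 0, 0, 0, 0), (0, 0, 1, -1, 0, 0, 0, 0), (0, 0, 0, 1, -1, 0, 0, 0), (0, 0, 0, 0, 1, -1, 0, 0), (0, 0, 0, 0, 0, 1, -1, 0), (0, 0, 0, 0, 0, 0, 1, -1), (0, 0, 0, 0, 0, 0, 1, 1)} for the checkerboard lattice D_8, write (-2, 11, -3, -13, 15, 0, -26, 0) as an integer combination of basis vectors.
-2b₁ + 9b₂ + 6b₃ - 7b₄ + 8b₅ + 8b₆ - 9b₇ - 9b₈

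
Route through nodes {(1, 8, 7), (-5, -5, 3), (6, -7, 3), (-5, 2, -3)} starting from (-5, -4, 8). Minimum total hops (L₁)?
65
(one optimal route: (-5, -4, 8) → (-5, -5, 3) → (6, -7, 3) → (1, 8, 7) → (-5, 2, -3))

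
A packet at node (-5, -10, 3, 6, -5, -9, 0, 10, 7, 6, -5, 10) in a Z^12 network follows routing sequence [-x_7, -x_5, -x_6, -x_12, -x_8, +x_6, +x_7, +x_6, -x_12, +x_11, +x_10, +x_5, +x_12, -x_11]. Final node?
(-5, -10, 3, 6, -5, -8, 0, 9, 7, 7, -5, 9)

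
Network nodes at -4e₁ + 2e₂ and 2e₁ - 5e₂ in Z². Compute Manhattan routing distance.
13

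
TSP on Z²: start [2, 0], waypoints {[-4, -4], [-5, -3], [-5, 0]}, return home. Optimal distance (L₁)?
22
(one optimal route: (2, 0) → (-4, -4) → (-5, -3) → (-5, 0) → (2, 0))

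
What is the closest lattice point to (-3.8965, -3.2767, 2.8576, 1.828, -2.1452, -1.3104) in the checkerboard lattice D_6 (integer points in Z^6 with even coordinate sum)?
(-4, -3, 3, 2, -2, -2)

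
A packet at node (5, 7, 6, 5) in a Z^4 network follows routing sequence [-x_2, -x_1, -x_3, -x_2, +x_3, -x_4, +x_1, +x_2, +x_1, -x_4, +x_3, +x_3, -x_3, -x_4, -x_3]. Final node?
(6, 6, 6, 2)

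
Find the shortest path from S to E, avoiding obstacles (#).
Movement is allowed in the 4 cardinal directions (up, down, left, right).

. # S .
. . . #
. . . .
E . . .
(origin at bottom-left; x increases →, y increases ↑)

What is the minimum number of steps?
5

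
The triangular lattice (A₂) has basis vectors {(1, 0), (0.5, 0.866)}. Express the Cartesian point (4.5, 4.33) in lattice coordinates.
2b₁ + 5b₂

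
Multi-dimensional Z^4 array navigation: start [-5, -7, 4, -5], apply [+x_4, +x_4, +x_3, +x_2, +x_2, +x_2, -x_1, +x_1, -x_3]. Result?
(-5, -4, 4, -3)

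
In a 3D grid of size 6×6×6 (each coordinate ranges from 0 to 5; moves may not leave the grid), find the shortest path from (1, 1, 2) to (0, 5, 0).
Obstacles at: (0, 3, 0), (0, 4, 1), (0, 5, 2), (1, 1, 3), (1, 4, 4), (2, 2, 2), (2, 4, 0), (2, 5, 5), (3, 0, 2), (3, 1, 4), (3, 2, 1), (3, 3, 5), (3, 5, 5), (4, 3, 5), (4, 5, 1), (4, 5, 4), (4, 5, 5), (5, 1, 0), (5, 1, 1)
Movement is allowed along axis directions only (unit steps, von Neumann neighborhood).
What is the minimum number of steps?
7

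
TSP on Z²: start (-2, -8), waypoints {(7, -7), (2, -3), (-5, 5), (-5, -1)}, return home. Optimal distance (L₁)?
50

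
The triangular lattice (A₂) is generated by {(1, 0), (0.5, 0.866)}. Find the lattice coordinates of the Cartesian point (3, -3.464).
5b₁ - 4b₂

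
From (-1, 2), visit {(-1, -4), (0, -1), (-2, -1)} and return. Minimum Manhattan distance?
16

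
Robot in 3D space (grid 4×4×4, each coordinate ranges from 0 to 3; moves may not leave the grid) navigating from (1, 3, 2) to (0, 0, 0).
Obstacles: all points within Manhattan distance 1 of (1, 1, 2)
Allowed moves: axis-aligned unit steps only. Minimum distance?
6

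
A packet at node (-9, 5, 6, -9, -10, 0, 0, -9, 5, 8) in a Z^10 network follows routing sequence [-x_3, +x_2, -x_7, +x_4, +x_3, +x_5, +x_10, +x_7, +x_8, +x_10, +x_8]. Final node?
(-9, 6, 6, -8, -9, 0, 0, -7, 5, 10)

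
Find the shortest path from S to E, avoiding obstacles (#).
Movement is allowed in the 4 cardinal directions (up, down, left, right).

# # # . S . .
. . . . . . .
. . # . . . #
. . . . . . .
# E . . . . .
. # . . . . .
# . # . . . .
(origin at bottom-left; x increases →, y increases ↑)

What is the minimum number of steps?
7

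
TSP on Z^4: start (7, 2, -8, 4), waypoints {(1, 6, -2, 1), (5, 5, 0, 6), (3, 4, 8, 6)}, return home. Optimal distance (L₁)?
64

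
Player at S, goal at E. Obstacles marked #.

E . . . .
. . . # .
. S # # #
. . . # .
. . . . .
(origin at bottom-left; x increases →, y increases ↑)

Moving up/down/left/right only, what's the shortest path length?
3
(one shortest path: (1, 2) → (0, 2) → (0, 3) → (0, 4))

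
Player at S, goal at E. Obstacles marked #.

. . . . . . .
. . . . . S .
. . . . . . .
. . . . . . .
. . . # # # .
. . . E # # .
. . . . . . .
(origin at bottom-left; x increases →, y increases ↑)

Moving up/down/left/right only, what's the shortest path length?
8
(one shortest path: (5, 5) → (4, 5) → (3, 5) → (2, 5) → (2, 4) → (2, 3) → (2, 2) → (2, 1) → (3, 1))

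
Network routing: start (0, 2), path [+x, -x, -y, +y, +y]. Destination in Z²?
(0, 3)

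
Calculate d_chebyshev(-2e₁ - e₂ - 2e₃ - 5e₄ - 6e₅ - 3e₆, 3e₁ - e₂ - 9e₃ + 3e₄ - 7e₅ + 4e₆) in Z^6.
8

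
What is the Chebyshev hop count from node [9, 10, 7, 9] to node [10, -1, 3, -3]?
12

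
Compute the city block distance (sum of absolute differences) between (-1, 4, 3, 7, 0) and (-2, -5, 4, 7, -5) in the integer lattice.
16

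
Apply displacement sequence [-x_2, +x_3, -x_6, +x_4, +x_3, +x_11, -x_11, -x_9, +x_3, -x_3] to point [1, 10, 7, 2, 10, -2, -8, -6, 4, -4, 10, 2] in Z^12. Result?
(1, 9, 9, 3, 10, -3, -8, -6, 3, -4, 10, 2)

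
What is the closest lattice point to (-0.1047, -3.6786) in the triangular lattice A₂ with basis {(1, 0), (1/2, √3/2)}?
(0, -3.464)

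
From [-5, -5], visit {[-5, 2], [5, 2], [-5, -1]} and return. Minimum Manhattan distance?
34
(one optimal route: (-5, -5) → (-5, 2) → (5, 2) → (-5, -1) → (-5, -5))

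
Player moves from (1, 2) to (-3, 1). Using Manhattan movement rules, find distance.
5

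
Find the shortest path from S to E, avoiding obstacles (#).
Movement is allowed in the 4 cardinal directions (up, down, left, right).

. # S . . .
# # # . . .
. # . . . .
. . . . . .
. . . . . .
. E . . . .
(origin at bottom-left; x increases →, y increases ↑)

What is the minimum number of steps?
8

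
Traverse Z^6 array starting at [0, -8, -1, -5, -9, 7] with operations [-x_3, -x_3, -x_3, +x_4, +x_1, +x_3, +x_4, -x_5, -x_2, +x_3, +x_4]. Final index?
(1, -9, -2, -2, -10, 7)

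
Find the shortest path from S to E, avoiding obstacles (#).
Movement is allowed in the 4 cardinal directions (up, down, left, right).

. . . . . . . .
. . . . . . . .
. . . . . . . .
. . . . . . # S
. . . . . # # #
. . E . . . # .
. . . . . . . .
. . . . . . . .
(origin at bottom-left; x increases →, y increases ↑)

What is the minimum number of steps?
9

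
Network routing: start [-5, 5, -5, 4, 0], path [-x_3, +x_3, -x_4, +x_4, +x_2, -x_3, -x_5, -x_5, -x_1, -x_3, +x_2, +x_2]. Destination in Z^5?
(-6, 8, -7, 4, -2)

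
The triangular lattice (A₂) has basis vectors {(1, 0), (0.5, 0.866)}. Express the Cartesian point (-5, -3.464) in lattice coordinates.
-3b₁ - 4b₂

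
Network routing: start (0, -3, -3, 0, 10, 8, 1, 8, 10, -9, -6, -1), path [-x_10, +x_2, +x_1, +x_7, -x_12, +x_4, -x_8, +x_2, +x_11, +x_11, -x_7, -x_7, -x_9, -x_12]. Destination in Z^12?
(1, -1, -3, 1, 10, 8, 0, 7, 9, -10, -4, -3)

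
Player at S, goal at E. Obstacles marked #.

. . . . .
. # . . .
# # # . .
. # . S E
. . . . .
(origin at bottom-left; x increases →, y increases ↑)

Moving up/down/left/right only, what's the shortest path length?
1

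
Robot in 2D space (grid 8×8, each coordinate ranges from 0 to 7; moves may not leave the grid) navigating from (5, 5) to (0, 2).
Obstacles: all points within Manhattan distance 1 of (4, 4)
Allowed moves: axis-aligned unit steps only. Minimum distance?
10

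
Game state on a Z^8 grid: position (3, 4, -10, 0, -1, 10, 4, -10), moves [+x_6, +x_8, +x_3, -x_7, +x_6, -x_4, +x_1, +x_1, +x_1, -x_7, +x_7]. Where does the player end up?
(6, 4, -9, -1, -1, 12, 3, -9)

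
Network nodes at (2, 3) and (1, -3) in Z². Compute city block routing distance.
7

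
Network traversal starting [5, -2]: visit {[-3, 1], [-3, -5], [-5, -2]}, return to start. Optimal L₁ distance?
32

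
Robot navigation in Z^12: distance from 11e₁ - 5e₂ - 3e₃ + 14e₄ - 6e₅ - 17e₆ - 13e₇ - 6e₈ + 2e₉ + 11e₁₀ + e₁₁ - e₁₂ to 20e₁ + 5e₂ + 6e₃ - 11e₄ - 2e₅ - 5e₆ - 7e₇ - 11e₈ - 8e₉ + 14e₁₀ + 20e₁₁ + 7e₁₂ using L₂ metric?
40.5216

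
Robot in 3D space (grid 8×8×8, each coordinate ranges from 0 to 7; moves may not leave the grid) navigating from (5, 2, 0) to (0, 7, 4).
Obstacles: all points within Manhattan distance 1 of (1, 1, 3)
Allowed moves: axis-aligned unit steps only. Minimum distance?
14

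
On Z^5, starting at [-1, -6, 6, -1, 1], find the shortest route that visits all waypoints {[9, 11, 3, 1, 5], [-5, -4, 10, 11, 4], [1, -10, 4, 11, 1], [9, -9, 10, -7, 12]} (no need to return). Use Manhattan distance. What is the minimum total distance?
128
(one optimal route: (-1, -6, 6, -1, 1) → (1, -10, 4, 11, 1) → (-5, -4, 10, 11, 4) → (9, -9, 10, -7, 12) → (9, 11, 3, 1, 5))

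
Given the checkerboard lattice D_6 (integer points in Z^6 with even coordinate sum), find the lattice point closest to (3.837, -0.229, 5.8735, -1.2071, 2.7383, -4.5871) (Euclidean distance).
(4, 0, 6, -1, 3, -4)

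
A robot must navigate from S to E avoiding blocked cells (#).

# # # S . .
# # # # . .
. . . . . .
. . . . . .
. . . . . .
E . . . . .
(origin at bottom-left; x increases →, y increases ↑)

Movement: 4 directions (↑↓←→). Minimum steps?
10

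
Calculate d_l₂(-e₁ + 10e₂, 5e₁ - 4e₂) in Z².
15.2315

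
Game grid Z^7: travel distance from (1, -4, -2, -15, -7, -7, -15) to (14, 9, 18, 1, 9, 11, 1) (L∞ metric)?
20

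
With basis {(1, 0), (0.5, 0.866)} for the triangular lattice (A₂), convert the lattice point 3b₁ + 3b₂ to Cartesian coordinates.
(4.5, 2.598)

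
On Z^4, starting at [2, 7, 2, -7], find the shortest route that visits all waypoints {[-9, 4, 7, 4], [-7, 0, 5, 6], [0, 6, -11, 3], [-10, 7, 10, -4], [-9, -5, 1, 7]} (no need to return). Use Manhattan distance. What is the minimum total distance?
96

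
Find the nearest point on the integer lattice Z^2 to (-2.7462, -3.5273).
(-3, -4)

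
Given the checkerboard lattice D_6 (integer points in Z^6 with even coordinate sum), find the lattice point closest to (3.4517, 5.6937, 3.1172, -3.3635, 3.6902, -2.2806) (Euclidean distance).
(4, 6, 3, -3, 4, -2)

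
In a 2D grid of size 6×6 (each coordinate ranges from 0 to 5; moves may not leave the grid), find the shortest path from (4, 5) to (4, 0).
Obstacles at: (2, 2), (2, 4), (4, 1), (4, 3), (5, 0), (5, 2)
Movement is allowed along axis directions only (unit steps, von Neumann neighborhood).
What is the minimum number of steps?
7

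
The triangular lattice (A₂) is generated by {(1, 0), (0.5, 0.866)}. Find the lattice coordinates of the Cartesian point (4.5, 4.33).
2b₁ + 5b₂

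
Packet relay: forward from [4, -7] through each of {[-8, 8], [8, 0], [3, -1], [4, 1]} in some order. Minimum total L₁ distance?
37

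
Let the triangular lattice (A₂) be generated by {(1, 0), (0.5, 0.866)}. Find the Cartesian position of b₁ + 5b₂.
(3.5, 4.33)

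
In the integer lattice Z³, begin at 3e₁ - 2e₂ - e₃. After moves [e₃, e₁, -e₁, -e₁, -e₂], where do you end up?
(2, -3, 0)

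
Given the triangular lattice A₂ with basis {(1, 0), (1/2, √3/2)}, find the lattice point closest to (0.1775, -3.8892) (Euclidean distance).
(0, -3.464)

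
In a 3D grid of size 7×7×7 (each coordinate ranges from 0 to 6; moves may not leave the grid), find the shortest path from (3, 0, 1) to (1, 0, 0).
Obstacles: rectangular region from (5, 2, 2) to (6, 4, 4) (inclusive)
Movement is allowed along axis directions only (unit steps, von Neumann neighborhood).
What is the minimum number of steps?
3
(one shortest path: (3, 0, 1) → (2, 0, 1) → (1, 0, 1) → (1, 0, 0))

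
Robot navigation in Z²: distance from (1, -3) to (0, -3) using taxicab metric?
1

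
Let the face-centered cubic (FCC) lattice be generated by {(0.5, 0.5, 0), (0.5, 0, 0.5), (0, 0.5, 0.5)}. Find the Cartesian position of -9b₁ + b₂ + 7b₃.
(-4, -1, 4)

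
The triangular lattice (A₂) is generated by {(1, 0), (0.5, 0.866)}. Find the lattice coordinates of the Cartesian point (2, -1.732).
3b₁ - 2b₂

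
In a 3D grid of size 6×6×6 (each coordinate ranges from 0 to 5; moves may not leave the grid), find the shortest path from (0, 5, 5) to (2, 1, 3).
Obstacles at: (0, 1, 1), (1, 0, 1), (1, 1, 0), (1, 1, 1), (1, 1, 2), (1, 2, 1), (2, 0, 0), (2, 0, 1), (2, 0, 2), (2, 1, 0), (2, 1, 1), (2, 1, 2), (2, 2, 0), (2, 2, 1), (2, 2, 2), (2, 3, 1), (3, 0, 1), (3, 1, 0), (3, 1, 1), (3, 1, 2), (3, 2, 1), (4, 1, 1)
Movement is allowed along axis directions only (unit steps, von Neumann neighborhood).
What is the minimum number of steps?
8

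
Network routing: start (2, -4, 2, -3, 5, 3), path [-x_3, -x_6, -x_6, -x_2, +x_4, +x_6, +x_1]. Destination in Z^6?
(3, -5, 1, -2, 5, 2)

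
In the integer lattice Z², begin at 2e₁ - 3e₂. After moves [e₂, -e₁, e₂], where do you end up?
(1, -1)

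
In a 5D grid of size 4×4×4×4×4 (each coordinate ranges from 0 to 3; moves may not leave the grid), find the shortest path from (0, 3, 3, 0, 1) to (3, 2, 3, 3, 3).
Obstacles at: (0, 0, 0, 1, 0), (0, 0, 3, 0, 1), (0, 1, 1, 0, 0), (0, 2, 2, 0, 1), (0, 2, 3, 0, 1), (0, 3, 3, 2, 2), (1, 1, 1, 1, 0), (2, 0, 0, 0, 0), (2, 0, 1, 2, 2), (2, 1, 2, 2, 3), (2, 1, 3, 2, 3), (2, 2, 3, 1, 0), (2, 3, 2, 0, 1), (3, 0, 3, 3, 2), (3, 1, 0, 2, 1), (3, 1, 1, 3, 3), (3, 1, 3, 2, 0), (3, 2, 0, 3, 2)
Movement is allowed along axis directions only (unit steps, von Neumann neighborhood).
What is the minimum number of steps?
9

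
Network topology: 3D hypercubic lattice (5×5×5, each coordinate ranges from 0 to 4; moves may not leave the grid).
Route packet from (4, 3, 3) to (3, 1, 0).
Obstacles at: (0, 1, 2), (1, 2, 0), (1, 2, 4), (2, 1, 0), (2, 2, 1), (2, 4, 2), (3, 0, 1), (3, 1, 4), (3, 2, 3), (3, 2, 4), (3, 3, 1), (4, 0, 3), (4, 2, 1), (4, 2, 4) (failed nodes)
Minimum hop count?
6
(one shortest path: (4, 3, 3) → (3, 3, 3) → (3, 3, 2) → (3, 2, 2) → (3, 1, 2) → (3, 1, 1) → (3, 1, 0))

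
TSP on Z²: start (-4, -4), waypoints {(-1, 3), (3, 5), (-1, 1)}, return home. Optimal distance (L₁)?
32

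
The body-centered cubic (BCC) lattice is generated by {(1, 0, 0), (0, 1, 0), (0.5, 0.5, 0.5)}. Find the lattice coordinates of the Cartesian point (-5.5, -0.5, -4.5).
-b₁ + 4b₂ - 9b₃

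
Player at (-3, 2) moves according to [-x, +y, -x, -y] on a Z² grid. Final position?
(-5, 2)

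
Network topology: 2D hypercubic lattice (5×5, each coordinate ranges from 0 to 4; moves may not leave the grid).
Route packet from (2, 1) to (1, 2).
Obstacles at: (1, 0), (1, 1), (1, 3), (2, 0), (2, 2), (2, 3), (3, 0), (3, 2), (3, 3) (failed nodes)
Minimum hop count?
12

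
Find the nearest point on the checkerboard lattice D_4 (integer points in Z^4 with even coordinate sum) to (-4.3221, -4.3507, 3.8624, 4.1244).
(-4, -4, 4, 4)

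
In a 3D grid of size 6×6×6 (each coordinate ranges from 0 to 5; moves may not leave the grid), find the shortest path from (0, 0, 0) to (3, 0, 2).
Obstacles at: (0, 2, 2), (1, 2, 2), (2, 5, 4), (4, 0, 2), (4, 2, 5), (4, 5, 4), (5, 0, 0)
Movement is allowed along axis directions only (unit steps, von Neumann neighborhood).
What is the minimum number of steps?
5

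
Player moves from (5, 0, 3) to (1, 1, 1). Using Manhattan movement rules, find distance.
7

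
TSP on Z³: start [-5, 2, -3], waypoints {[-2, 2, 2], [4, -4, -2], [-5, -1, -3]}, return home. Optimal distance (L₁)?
40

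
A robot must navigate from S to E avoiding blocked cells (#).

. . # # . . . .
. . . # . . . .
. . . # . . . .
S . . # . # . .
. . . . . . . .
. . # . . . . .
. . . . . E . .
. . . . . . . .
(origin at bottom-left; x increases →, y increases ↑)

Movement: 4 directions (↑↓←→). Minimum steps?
8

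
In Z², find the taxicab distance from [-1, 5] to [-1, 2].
3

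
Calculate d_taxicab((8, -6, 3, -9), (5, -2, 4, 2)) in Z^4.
19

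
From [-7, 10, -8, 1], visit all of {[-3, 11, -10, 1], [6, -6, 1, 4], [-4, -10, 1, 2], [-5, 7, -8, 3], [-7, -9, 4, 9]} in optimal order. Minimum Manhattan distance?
81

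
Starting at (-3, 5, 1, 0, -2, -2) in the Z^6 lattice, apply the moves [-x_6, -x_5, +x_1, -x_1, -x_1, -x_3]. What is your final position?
(-4, 5, 0, 0, -3, -3)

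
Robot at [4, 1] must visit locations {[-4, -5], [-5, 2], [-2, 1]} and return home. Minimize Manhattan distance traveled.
32
(one optimal route: (4, 1) → (-4, -5) → (-5, 2) → (-2, 1) → (4, 1))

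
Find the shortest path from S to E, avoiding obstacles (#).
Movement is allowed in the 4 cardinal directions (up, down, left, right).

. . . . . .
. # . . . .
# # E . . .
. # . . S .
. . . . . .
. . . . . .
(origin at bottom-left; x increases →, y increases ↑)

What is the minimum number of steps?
3
(one shortest path: (4, 2) → (3, 2) → (2, 2) → (2, 3))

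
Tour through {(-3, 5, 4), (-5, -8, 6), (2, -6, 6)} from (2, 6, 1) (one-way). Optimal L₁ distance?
35
(one optimal route: (2, 6, 1) → (-3, 5, 4) → (-5, -8, 6) → (2, -6, 6))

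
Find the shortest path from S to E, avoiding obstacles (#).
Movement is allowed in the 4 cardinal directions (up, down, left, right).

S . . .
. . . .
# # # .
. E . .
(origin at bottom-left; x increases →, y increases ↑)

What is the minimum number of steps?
8
(one shortest path: (0, 3) → (1, 3) → (2, 3) → (3, 3) → (3, 2) → (3, 1) → (3, 0) → (2, 0) → (1, 0))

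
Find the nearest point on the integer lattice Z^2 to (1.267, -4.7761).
(1, -5)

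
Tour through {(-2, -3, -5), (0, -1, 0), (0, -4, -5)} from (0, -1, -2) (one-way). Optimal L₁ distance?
13
(one optimal route: (0, -1, -2) → (0, -1, 0) → (0, -4, -5) → (-2, -3, -5))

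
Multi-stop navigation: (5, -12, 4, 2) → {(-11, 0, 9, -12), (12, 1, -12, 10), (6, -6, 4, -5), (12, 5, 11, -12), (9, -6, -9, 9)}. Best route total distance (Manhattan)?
137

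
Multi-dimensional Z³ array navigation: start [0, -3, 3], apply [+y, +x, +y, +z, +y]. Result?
(1, 0, 4)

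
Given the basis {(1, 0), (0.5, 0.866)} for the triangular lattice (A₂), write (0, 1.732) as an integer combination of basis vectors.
-b₁ + 2b₂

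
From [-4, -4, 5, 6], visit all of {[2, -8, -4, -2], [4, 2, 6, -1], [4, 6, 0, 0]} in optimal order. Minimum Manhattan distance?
55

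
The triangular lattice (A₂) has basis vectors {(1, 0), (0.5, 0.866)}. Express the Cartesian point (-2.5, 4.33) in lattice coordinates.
-5b₁ + 5b₂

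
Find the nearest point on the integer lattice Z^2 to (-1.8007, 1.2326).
(-2, 1)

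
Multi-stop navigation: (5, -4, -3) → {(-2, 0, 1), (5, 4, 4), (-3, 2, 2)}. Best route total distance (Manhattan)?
31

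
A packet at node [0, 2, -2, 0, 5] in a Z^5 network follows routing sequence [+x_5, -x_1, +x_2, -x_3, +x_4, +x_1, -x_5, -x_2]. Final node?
(0, 2, -3, 1, 5)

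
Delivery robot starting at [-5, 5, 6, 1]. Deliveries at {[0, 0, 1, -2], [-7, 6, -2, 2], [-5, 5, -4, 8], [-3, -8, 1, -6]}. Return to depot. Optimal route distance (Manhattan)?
90
(one optimal route: (-5, 5, 6, 1) → (0, 0, 1, -2) → (-3, -8, 1, -6) → (-7, 6, -2, 2) → (-5, 5, -4, 8) → (-5, 5, 6, 1))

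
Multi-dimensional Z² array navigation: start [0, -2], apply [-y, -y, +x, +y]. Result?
(1, -3)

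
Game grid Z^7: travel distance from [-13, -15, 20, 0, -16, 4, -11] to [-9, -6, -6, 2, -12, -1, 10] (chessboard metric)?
26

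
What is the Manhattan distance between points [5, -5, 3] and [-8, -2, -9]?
28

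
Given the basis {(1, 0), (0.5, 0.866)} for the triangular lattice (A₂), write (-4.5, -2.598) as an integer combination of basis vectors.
-3b₁ - 3b₂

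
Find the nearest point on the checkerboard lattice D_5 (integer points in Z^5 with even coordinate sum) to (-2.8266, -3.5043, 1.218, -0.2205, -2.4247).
(-3, -4, 1, 0, -2)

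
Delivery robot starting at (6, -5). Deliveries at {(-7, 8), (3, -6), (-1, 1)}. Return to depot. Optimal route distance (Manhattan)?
54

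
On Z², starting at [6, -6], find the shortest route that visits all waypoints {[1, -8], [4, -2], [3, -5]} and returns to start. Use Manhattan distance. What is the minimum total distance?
22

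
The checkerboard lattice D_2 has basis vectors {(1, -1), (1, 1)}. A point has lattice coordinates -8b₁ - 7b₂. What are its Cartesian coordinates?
(-15, 1)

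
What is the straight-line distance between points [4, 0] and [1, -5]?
5.83095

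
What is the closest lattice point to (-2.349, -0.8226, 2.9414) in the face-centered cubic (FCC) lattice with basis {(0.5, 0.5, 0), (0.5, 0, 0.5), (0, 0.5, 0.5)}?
(-2.5, -0.5, 3)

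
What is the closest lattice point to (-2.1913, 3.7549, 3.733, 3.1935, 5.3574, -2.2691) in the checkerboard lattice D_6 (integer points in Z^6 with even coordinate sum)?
(-2, 4, 4, 3, 5, -2)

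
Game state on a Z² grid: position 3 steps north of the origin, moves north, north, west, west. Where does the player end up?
(-2, 5)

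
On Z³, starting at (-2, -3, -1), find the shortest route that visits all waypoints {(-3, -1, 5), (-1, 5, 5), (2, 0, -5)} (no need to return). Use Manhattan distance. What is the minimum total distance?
35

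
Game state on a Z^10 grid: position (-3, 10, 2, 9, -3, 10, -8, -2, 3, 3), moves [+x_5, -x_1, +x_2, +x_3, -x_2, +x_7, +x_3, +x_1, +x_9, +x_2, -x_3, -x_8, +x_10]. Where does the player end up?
(-3, 11, 3, 9, -2, 10, -7, -3, 4, 4)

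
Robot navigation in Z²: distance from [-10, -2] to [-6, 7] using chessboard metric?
9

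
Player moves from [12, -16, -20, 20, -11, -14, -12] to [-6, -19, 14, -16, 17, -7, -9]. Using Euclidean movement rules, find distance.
60.2246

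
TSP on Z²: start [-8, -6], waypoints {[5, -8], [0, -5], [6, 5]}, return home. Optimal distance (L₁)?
54
(one optimal route: (-8, -6) → (5, -8) → (6, 5) → (0, -5) → (-8, -6))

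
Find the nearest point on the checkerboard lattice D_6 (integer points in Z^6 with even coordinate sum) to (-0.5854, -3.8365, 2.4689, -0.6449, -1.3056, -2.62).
(-1, -4, 2, -1, -1, -3)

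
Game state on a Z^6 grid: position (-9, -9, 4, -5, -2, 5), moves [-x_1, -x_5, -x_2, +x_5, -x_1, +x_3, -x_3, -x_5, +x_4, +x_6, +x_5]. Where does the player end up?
(-11, -10, 4, -4, -2, 6)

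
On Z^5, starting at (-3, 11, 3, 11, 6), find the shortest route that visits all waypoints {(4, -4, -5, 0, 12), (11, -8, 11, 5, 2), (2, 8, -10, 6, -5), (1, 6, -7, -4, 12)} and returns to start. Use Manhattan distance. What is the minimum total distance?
182
(one optimal route: (-3, 11, 3, 11, 6) → (11, -8, 11, 5, 2) → (4, -4, -5, 0, 12) → (1, 6, -7, -4, 12) → (2, 8, -10, 6, -5) → (-3, 11, 3, 11, 6))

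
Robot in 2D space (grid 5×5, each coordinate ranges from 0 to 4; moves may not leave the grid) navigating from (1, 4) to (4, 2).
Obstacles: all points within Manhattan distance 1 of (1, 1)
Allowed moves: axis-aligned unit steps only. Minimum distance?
5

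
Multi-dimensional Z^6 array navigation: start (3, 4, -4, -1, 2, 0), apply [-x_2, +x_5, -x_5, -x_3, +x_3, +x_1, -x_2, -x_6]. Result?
(4, 2, -4, -1, 2, -1)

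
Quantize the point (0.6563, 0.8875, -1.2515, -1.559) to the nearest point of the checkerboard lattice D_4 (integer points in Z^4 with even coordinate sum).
(1, 1, -1, -1)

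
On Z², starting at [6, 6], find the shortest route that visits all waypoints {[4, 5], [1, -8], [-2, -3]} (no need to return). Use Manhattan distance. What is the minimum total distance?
25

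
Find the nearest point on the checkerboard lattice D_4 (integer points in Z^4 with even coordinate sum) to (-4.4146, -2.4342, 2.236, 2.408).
(-4, -2, 2, 2)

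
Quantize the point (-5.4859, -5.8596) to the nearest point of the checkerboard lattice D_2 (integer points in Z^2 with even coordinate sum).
(-6, -6)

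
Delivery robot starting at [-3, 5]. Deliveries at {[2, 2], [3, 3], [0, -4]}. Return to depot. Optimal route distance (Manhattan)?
30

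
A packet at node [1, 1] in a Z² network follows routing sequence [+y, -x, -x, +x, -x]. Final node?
(-1, 2)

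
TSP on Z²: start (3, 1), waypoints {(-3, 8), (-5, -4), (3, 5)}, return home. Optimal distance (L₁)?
40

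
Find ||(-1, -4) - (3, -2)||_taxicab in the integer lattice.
6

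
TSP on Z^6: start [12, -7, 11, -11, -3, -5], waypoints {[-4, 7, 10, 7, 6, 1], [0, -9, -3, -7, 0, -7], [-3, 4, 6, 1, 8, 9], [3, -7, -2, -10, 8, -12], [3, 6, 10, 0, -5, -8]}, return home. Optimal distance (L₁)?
214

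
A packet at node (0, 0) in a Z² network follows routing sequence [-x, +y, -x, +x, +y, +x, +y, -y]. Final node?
(0, 2)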